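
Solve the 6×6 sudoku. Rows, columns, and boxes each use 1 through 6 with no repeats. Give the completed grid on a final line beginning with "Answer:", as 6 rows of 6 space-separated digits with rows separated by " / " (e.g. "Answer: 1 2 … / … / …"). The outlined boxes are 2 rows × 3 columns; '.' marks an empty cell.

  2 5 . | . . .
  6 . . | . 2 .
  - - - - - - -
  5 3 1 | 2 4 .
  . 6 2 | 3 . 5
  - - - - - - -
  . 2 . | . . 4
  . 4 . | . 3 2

Step 1. [r5c5∈{1,5,6}] across col 5, 5 lands solely at r5c5 ⇒ r5c5=5.
Step 2. [r1c5∈{1,6}] in col 5, 6 fits only at r1c5. So r1c5=6.
Step 3. [r6c1∈{1}] r6c1's peers cover all but 1. So r6c1=1.
Step 4. [r5c4∈{1,6}] across row 5, 1 lands solely at r5c4. So r5c4=1.
Step 5. [r5c3∈{3,6}] row 5 places 6 nowhere but r5c3. So r5c3=6.
Step 6. [r1c4∈{4}] only 4 remains possible at r1c4 ⇒ r1c4=4.
Step 7. [r1c3∈{3}] r1c3 is down to just 3, so r1c3=3.
Step 8. [r2c6∈{1,3}] in row 2, 3 fits only at r2c6, so r2c6=3.
Step 9. [r4c1∈{4}] only 4 remains possible at r4c1 ⇒ r4c1=4.
Step 10. [r2c4∈{5}] only 5 remains possible at r2c4 ⇒ r2c4=5.
Step 11. [r3c6∈{6}] only 6 remains possible at r3c6, so r3c6=6.
Step 12. [r5c1∈{3}] r5c1's peers cover all but 3 ⇒ r5c1=3.
Step 13. [r2c3∈{4}] r2c3 is down to just 4. So r2c3=4.
Step 14. [r2c2∈{1}] only 1 remains possible at r2c2 ⇒ r2c2=1.
Step 15. [r6c3∈{5}] r6c3 is down to just 5. So r6c3=5.
Step 16. [r1c6∈{1}] r1c6 is down to just 1 ⇒ r1c6=1.
Step 17. [r6c4∈{6}] nothing but 6 survives at r6c4, so r6c4=6.
Step 18. [r4c5∈{1}] only 1 remains possible at r4c5. So r4c5=1.

Answer: 2 5 3 4 6 1 / 6 1 4 5 2 3 / 5 3 1 2 4 6 / 4 6 2 3 1 5 / 3 2 6 1 5 4 / 1 4 5 6 3 2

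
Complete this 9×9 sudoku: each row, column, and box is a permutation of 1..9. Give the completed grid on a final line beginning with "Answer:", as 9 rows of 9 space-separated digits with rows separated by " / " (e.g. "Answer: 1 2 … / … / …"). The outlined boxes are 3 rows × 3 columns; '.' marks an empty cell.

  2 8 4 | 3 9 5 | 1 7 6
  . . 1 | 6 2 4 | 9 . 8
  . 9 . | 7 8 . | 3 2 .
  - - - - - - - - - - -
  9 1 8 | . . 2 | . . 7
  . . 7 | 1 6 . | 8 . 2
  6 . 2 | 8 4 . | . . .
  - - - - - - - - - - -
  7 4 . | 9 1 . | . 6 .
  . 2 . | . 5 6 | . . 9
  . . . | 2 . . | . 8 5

Step 1. [r8c3∈{3}] r8c3's peers cover all but 3 ⇒ r8c3=3.
Step 2. [r6c7∈{5}] nothing but 5 survives at r6c7, so r6c7=5.
Step 3. [r6c2∈{3}] r6c2 has the single candidate 3 ⇒ r6c2=3.
Step 4. [r3c1∈{5}] only 5 remains possible at r3c1, so r3c1=5.
Step 5. [r9c7∈{4,7}] across row 9, 4 lands solely at r9c7 ⇒ r9c7=4.
Step 6. [r4c5∈{3}] only 3 remains possible at r4c5. So r4c5=3.
Step 7. [r5c6∈{9}] nothing but 9 survives at r5c6 ⇒ r5c6=9.
Step 8. [r8c8∈{1}] nothing but 1 survives at r8c8, so r8c8=1.
Step 9. [r9c6∈{3,7}] 3 has one home in row 9: r9c6, so r9c6=3.
Step 10. [r3c3∈{6}] only 6 remains possible at r3c3, so r3c3=6.
Step 11. [r5c8∈{3,4}] 3 has one home in row 5: r5c8, so r5c8=3.
Step 12. [r3c6∈{1}] nothing but 1 survives at r3c6 ⇒ r3c6=1.
Step 13. [r4c4∈{5}] r4c4's peers cover all but 5 ⇒ r4c4=5.
Step 14. [r7c6∈{8}] r7c6 is down to just 8. So r7c6=8.
Step 15. [r6c8∈{9}] nothing but 9 survives at r6c8, so r6c8=9.
Step 16. [r2c8∈{5}] r2c8's peers cover all but 5, so r2c8=5.
Step 17. [r9c1∈{1}] r9c1 is down to just 1. So r9c1=1.
Step 18. [r3c9∈{4}] only 4 remains possible at r3c9 ⇒ r3c9=4.
Step 19. [r5c1∈{4}] only 4 remains possible at r5c1, so r5c1=4.
Step 20. [r7c9∈{3}] r7c9 has the single candidate 3 ⇒ r7c9=3.
Step 21. [r4c7∈{6}] nothing but 6 survives at r4c7, so r4c7=6.
Step 22. [r9c3∈{9}] r9c3 is down to just 9 ⇒ r9c3=9.
Step 23. [r9c5∈{7}] only 7 remains possible at r9c5, so r9c5=7.
Step 24. [r2c2∈{7}] r2c2 has the single candidate 7 ⇒ r2c2=7.
Step 25. [r9c2∈{6}] r9c2's peers cover all but 6, so r9c2=6.
Step 26. [r8c7∈{7}] r8c7 has the single candidate 7. So r8c7=7.
Step 27. [r8c1∈{8}] r8c1 is down to just 8 ⇒ r8c1=8.
Step 28. [r4c8∈{4}] r4c8 is down to just 4, so r4c8=4.
Step 29. [r8c4∈{4}] r8c4 has the single candidate 4, so r8c4=4.
Step 30. [r7c7∈{2}] only 2 remains possible at r7c7 ⇒ r7c7=2.
Step 31. [r6c9∈{1}] r6c9 is down to just 1, so r6c9=1.
Step 32. [r2c1∈{3}] r2c1's peers cover all but 3, so r2c1=3.
Step 33. [r6c6∈{7}] r6c6 has the single candidate 7. So r6c6=7.
Step 34. [r5c2∈{5}] r5c2 has the single candidate 5, so r5c2=5.
Step 35. [r7c3∈{5}] nothing but 5 survives at r7c3. So r7c3=5.

Answer: 2 8 4 3 9 5 1 7 6 / 3 7 1 6 2 4 9 5 8 / 5 9 6 7 8 1 3 2 4 / 9 1 8 5 3 2 6 4 7 / 4 5 7 1 6 9 8 3 2 / 6 3 2 8 4 7 5 9 1 / 7 4 5 9 1 8 2 6 3 / 8 2 3 4 5 6 7 1 9 / 1 6 9 2 7 3 4 8 5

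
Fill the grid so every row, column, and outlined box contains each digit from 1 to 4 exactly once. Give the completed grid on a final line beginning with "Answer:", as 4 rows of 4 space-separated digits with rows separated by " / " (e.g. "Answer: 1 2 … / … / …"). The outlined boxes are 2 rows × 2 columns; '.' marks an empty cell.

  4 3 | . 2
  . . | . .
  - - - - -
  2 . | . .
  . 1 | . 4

Step 1. [r1c3∈{1}] r1c3 has the single candidate 1, so r1c3=1.
Step 2. [r3c3∈{3}] nothing but 3 survives at r3c3 ⇒ r3c3=3.
Step 3. [r2c4∈{3}] r2c4's peers cover all but 3 ⇒ r2c4=3.
Step 4. [r4c3∈{2}] only 2 remains possible at r4c3. So r4c3=2.
Step 5. [r2c1∈{1}] only 1 remains possible at r2c1. So r2c1=1.
Step 6. [r2c2∈{2}] only 2 remains possible at r2c2 ⇒ r2c2=2.
Step 7. [r2c3∈{4}] nothing but 4 survives at r2c3, so r2c3=4.
Step 8. [r4c1∈{3}] r4c1 has the single candidate 3. So r4c1=3.
Step 9. [r3c4∈{1}] nothing but 1 survives at r3c4. So r3c4=1.
Step 10. [r3c2∈{4}] r3c2 is down to just 4 ⇒ r3c2=4.

Answer: 4 3 1 2 / 1 2 4 3 / 2 4 3 1 / 3 1 2 4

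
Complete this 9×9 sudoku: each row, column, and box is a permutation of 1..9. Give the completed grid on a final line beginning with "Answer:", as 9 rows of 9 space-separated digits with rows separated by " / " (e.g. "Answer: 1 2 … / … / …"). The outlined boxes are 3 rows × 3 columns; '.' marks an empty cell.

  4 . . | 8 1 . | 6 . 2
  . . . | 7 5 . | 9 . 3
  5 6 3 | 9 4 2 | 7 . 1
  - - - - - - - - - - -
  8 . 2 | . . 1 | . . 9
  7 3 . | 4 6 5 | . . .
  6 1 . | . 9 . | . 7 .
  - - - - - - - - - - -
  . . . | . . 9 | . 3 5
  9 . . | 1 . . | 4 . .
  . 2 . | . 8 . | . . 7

Step 1. [r8c6∈{3,6,7}] in col 6, 7 fits only at r8c6, so r8c6=7.
Step 2. [r4c4∈{3}] r4c4's peers cover all but 3, so r4c4=3.
Step 3. [r7c1∈{1}] r7c1 has the single candidate 1 ⇒ r7c1=1.
Step 4. [r5c9∈{8}] r5c9's peers cover all but 8, so r5c9=8.
Step 5. [r7c7∈{2,8}] 8 has one home in col 7: r7c7, so r7c7=8.
Step 6. [r4c8∈{4,5,6}] r4c8 is the only open cell in row 4 admitting 6. So r4c8=6.
Step 7. [r2c2∈{8}] r2c2 has the single candidate 8, so r2c2=8.
Step 8. [r8c2∈{5}] r8c2 is down to just 5. So r8c2=5.
Step 9. [r9c6∈{3,4,6}] across col 6, 4 lands solely at r9c6, so r9c6=4.
Step 10. [r9c3∈{6}] r9c3 has the single candidate 6, so r9c3=6.
Step 11. [r6c3∈{4,5}] 5 has one home in col 3: r6c3, so r6c3=5.
Step 12. [r1c2∈{7,9}] in col 2, 9 fits only at r1c2 ⇒ r1c2=9.
Step 13. [r8c8∈{2}] nothing but 2 survives at r8c8, so r8c8=2.
Step 14. [r5c8∈{1}] r5c8's peers cover all but 1 ⇒ r5c8=1.
Step 15. [r6c4∈{2}] r6c4 is down to just 2. So r6c4=2.
Step 16. [r7c3∈{4,7}] 4 has one home in col 3: r7c3 ⇒ r7c3=4.
Step 17. [r8c9∈{6}] r8c9 has the single candidate 6 ⇒ r8c9=6.
Step 18. [r2c8∈{4}] only 4 remains possible at r2c8, so r2c8=4.
Step 19. [r9c4∈{5}] r9c4 has the single candidate 5, so r9c4=5.
Step 20. [r8c3∈{8}] r8c3's peers cover all but 8 ⇒ r8c3=8.
Step 21. [r1c6∈{3}] r1c6 is down to just 3, so r1c6=3.
Step 22. [r4c5∈{7}] nothing but 7 survives at r4c5, so r4c5=7.
Step 23. [r7c4∈{6}] only 6 remains possible at r7c4 ⇒ r7c4=6.
Step 24. [r2c6∈{6}] r2c6's peers cover all but 6 ⇒ r2c6=6.
Step 25. [r2c3∈{1}] nothing but 1 survives at r2c3 ⇒ r2c3=1.
Step 26. [r6c6∈{8}] only 8 remains possible at r6c6, so r6c6=8.
Step 27. [r9c8∈{9}] r9c8 has the single candidate 9 ⇒ r9c8=9.
Step 28. [r2c1∈{2}] r2c1 has the single candidate 2. So r2c1=2.
Step 29. [r6c7∈{3}] r6c7 is down to just 3, so r6c7=3.
Step 30. [r9c7∈{1}] r9c7's peers cover all but 1, so r9c7=1.
Step 31. [r5c3∈{9}] r5c3 has the single candidate 9, so r5c3=9.
Step 32. [r3c8∈{8}] only 8 remains possible at r3c8 ⇒ r3c8=8.
Step 33. [r4c2∈{4}] r4c2's peers cover all but 4. So r4c2=4.
Step 34. [r6c9∈{4}] r6c9's peers cover all but 4. So r6c9=4.
Step 35. [r1c3∈{7}] r1c3 is down to just 7 ⇒ r1c3=7.
Step 36. [r5c7∈{2}] nothing but 2 survives at r5c7, so r5c7=2.
Step 37. [r4c7∈{5}] r4c7 is down to just 5 ⇒ r4c7=5.
Step 38. [r1c8∈{5}] r1c8 has the single candidate 5, so r1c8=5.
Step 39. [r7c5∈{2}] r7c5 is down to just 2, so r7c5=2.
Step 40. [r7c2∈{7}] r7c2's peers cover all but 7. So r7c2=7.
Step 41. [r9c1∈{3}] nothing but 3 survives at r9c1, so r9c1=3.
Step 42. [r8c5∈{3}] r8c5's peers cover all but 3, so r8c5=3.

Answer: 4 9 7 8 1 3 6 5 2 / 2 8 1 7 5 6 9 4 3 / 5 6 3 9 4 2 7 8 1 / 8 4 2 3 7 1 5 6 9 / 7 3 9 4 6 5 2 1 8 / 6 1 5 2 9 8 3 7 4 / 1 7 4 6 2 9 8 3 5 / 9 5 8 1 3 7 4 2 6 / 3 2 6 5 8 4 1 9 7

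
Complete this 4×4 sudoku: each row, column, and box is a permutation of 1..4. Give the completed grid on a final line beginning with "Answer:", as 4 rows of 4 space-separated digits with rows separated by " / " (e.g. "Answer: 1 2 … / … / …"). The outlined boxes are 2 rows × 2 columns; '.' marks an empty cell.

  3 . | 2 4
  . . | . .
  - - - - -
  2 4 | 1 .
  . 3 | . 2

Step 1. [r2c4∈{1,3}] col 4 places 1 nowhere but r2c4, so r2c4=1.
Step 2. [r1c2∈{1}] nothing but 1 survives at r1c2 ⇒ r1c2=1.
Step 3. [r2c3∈{3}] r2c3's peers cover all but 3. So r2c3=3.
Step 4. [r2c1∈{4}] r2c1 has the single candidate 4 ⇒ r2c1=4.
Step 5. [r2c2∈{2}] only 2 remains possible at r2c2. So r2c2=2.
Step 6. [r4c1∈{1}] only 1 remains possible at r4c1, so r4c1=1.
Step 7. [r4c3∈{4}] nothing but 4 survives at r4c3, so r4c3=4.
Step 8. [r3c4∈{3}] r3c4 is down to just 3. So r3c4=3.

Answer: 3 1 2 4 / 4 2 3 1 / 2 4 1 3 / 1 3 4 2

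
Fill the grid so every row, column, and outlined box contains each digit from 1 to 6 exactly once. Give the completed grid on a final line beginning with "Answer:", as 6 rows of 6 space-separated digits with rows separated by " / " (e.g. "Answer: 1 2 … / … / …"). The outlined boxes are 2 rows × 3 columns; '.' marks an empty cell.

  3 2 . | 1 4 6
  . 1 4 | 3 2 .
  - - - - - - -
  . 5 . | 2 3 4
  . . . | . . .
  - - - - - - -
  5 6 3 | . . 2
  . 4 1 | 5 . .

Step 1. [r4c4∈{6}] r4c4 is down to just 6. So r4c4=6.
Step 2. [r4c6∈{1,5}] 1 has one home in col 6: r4c6 ⇒ r4c6=1.
Step 3. [r4c1∈{2,4}] 4 has one home in row 4: r4c1, so r4c1=4.
Step 4. [r2c1∈{6}] nothing but 6 survives at r2c1. So r2c1=6.
Step 5. [r6c6∈{3}] r6c6's peers cover all but 3. So r6c6=3.
Step 6. [r6c1∈{2}] r6c1 has the single candidate 2, so r6c1=2.
Step 7. [r2c6∈{5}] only 5 remains possible at r2c6. So r2c6=5.
Step 8. [r3c3∈{6}] r3c3 has the single candidate 6 ⇒ r3c3=6.
Step 9. [r3c1∈{1}] only 1 remains possible at r3c1. So r3c1=1.
Step 10. [r1c3∈{5}] r1c3 has the single candidate 5, so r1c3=5.
Step 11. [r5c4∈{4}] only 4 remains possible at r5c4. So r5c4=4.
Step 12. [r5c5∈{1}] nothing but 1 survives at r5c5. So r5c5=1.
Step 13. [r4c3∈{2}] nothing but 2 survives at r4c3. So r4c3=2.
Step 14. [r6c5∈{6}] r6c5's peers cover all but 6. So r6c5=6.
Step 15. [r4c2∈{3}] only 3 remains possible at r4c2 ⇒ r4c2=3.
Step 16. [r4c5∈{5}] r4c5 has the single candidate 5, so r4c5=5.

Answer: 3 2 5 1 4 6 / 6 1 4 3 2 5 / 1 5 6 2 3 4 / 4 3 2 6 5 1 / 5 6 3 4 1 2 / 2 4 1 5 6 3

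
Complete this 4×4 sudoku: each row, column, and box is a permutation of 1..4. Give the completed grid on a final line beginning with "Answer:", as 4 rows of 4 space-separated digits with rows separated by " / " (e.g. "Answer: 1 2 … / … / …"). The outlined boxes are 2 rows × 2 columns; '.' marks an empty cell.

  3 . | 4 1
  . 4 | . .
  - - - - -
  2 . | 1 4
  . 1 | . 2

Step 1. [r2c4∈{3}] r2c4 has the single candidate 3. So r2c4=3.
Step 2. [r2c1∈{1}] r2c1 has the single candidate 1, so r2c1=1.
Step 3. [r1c2∈{2}] only 2 remains possible at r1c2 ⇒ r1c2=2.
Step 4. [r4c3∈{3}] only 3 remains possible at r4c3. So r4c3=3.
Step 5. [r3c2∈{3}] r3c2 has the single candidate 3, so r3c2=3.
Step 6. [r2c3∈{2}] r2c3's peers cover all but 2. So r2c3=2.
Step 7. [r4c1∈{4}] only 4 remains possible at r4c1 ⇒ r4c1=4.

Answer: 3 2 4 1 / 1 4 2 3 / 2 3 1 4 / 4 1 3 2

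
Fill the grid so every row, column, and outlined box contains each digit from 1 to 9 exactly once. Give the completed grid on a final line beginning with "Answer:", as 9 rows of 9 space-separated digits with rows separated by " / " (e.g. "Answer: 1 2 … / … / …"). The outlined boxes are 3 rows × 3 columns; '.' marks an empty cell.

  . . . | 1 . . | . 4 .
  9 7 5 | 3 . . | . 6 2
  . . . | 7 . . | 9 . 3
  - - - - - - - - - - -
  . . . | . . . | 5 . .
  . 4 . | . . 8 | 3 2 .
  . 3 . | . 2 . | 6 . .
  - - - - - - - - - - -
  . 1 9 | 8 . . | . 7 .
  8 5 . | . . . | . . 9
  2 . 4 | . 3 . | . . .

Step 1. [r9c6∈{1,5,6,7,9}] in row 9, 7 fits only at r9c6. So r9c6=7.
Step 2. [r9c2∈{6}] r9c2's peers cover all but 6. So r9c2=6.
Step 3. [r2c6∈{4}] only 4 remains possible at r2c6. So r2c6=4.
Step 4. [r4c2∈{2,8,9}] 9 has one home in col 2: r4c2, so r4c2=9.
Step 5. [r4c3∈{1,2,6,7,8}] across row 4, 2 lands solely at r4c3. So r4c3=2.
Step 6. [r6c3∈{1,7,8}] 8 has one home in box 4: r6c3, so r6c3=8.
Step 7. [r8c4∈{2,4,6}] 2 has one home in col 4: r8c4 ⇒ r8c4=2.
Step 8. [r7c9∈{4,5,6}] in col 9, 6 fits only at r7c9. So r7c9=6.
Step 9. [r7c6∈{5}] r7c6 has the single candidate 5, so r7c6=5.
Step 10. [r2c7∈{1,8}] row 2 places 1 nowhere but r2c7, so r2c7=1.
Step 11. [r9c7∈{8}] only 8 remains possible at r9c7. So r9c7=8.
Step 12. [r6c8∈{1,9}] r6c8 is the only open cell in col 8 admitting 9, so r6c8=9.
Step 13. [r6c6∈{1}] nothing but 1 survives at r6c6, so r6c6=1.
Step 14. [r8c6∈{6}] r8c6 has the single candidate 6 ⇒ r8c6=6.
Step 15. [r7c5∈{4}] r7c5 is down to just 4. So r7c5=4.
Step 16. [r2c5∈{8}] only 8 remains possible at r2c5. So r2c5=8.
Step 17. [r7c1∈{3}] r7c1 is down to just 3. So r7c1=3.
Step 18. [r1c1∈{6}] nothing but 6 survives at r1c1. So r1c1=6.
Step 19. [r5c3∈{1,6,7}] 6 has one home in col 3: r5c3 ⇒ r5c3=6.
Step 20. [r3c6∈{2}] r3c6's peers cover all but 2, so r3c6=2.
Step 21. [r4c4∈{4,6}] across col 4, 6 lands solely at r4c4 ⇒ r4c4=6.
Step 22. [r4c9∈{1,4,7,8}] in row 4, 4 fits only at r4c9 ⇒ r4c9=4.
Step 23. [r1c9∈{5,7,8}] 8 has one home in col 9: r1c9. So r1c9=8.
Step 24. [r1c5∈{5,9}] row 1 places 5 nowhere but r1c5, so r1c5=5.
Step 25. [r6c9∈{7}] r6c9 is down to just 7 ⇒ r6c9=7.
Step 26. [r5c9∈{1}] r5c9's peers cover all but 1. So r5c9=1.
Step 27. [r4c5∈{7}] r4c5's peers cover all but 7. So r4c5=7.
Step 28. [r9c8∈{1,5}] row 9 places 1 nowhere but r9c8. So r9c8=1.
Step 29. [r6c1∈{5}] r6c1's peers cover all but 5, so r6c1=5.
Step 30. [r4c1∈{1}] r4c1 is down to just 1 ⇒ r4c1=1.
Step 31. [r5c4∈{5,9}] r5c4 is the only open cell in row 5 admitting 5, so r5c4=5.
Step 32. [r1c6∈{9}] r1c6 is down to just 9 ⇒ r1c6=9.
Step 33. [r3c2∈{8}] only 8 remains possible at r3c2. So r3c2=8.
Step 34. [r5c5∈{9}] nothing but 9 survives at r5c5 ⇒ r5c5=9.
Step 35. [r4c6∈{3}] nothing but 3 survives at r4c6, so r4c6=3.
Step 36. [r1c3∈{3}] r1c3 is down to just 3, so r1c3=3.
Step 37. [r1c7∈{7}] r1c7's peers cover all but 7, so r1c7=7.
Step 38. [r3c5∈{6}] r3c5 is down to just 6, so r3c5=6.
Step 39. [r8c7∈{4}] r8c7's peers cover all but 4. So r8c7=4.
Step 40. [r3c3∈{1}] r3c3 has the single candidate 1. So r3c3=1.
Step 41. [r3c1∈{4}] nothing but 4 survives at r3c1, so r3c1=4.
Step 42. [r8c8∈{3}] r8c8 has the single candidate 3. So r8c8=3.
Step 43. [r9c9∈{5}] nothing but 5 survives at r9c9 ⇒ r9c9=5.
Step 44. [r6c4∈{4}] r6c4's peers cover all but 4 ⇒ r6c4=4.
Step 45. [r8c5∈{1}] r8c5 has the single candidate 1, so r8c5=1.
Step 46. [r5c1∈{7}] r5c1 is down to just 7 ⇒ r5c1=7.
Step 47. [r9c4∈{9}] nothing but 9 survives at r9c4 ⇒ r9c4=9.
Step 48. [r1c2∈{2}] nothing but 2 survives at r1c2, so r1c2=2.
Step 49. [r3c8∈{5}] nothing but 5 survives at r3c8. So r3c8=5.
Step 50. [r7c7∈{2}] r7c7 has the single candidate 2. So r7c7=2.
Step 51. [r8c3∈{7}] r8c3 has the single candidate 7. So r8c3=7.
Step 52. [r4c8∈{8}] r4c8 is down to just 8. So r4c8=8.

Answer: 6 2 3 1 5 9 7 4 8 / 9 7 5 3 8 4 1 6 2 / 4 8 1 7 6 2 9 5 3 / 1 9 2 6 7 3 5 8 4 / 7 4 6 5 9 8 3 2 1 / 5 3 8 4 2 1 6 9 7 / 3 1 9 8 4 5 2 7 6 / 8 5 7 2 1 6 4 3 9 / 2 6 4 9 3 7 8 1 5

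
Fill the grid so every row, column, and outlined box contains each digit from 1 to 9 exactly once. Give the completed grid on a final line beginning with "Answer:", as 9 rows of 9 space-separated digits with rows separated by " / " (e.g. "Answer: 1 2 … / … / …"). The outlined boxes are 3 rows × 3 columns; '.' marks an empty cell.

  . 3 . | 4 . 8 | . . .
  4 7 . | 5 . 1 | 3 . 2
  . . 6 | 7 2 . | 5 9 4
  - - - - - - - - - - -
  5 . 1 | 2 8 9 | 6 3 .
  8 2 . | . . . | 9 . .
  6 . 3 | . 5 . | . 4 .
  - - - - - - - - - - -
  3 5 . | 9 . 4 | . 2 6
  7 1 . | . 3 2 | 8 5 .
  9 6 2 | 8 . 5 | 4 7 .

Step 1. [r5c8∈{1}] only 1 remains possible at r5c8, so r5c8=1.
Step 2. [r4c9∈{7}] r4c9 is down to just 7 ⇒ r4c9=7.
Step 3. [r5c6∈{3,6,7}] r5c6 is the only open cell in col 6 admitting 6. So r5c6=6.
Step 4. [r7c7∈{1}] r7c7 is down to just 1, so r7c7=1.
Step 5. [r2c8∈{6,8}] 8 has one home in col 8: r2c8, so r2c8=8.
Step 6. [r5c5∈{4,7}] r5c5 is the only open cell in col 5 admitting 4, so r5c5=4.
Step 7. [r2c3∈{9}] r2c3 has the single candidate 9. So r2c3=9.
Step 8. [r2c5∈{6}] only 6 remains possible at r2c5, so r2c5=6.
Step 9. [r1c1∈{1,2}] in row 1, 2 fits only at r1c1 ⇒ r1c1=2.
Step 10. [r6c6∈{7}] r6c6 has the single candidate 7 ⇒ r6c6=7.
Step 11. [r6c9∈{8}] only 8 remains possible at r6c9, so r6c9=8.
Step 12. [r8c4∈{6}] nothing but 6 survives at r8c4, so r8c4=6.
Step 13. [r7c3∈{8}] r7c3 has the single candidate 8. So r7c3=8.
Step 14. [r8c3∈{4}] r8c3's peers cover all but 4 ⇒ r8c3=4.
Step 15. [r5c3∈{7}] r5c3 has the single candidate 7, so r5c3=7.
Step 16. [r6c7∈{2}] nothing but 2 survives at r6c7, so r6c7=2.
Step 17. [r8c9∈{9}] r8c9 has the single candidate 9 ⇒ r8c9=9.
Step 18. [r1c5∈{9}] r1c5 is down to just 9. So r1c5=9.
Step 19. [r1c7∈{7}] r1c7 has the single candidate 7 ⇒ r1c7=7.
Step 20. [r7c5∈{7}] nothing but 7 survives at r7c5. So r7c5=7.
Step 21. [r9c9∈{3}] r9c9's peers cover all but 3, so r9c9=3.
Step 22. [r3c6∈{3}] r3c6 has the single candidate 3, so r3c6=3.
Step 23. [r6c2∈{9}] nothing but 9 survives at r6c2, so r6c2=9.
Step 24. [r1c3∈{5}] only 5 remains possible at r1c3 ⇒ r1c3=5.
Step 25. [r5c9∈{5}] r5c9's peers cover all but 5 ⇒ r5c9=5.
Step 26. [r1c8∈{6}] r1c8's peers cover all but 6, so r1c8=6.
Step 27. [r5c4∈{3}] r5c4 has the single candidate 3. So r5c4=3.
Step 28. [r6c4∈{1}] nothing but 1 survives at r6c4, so r6c4=1.
Step 29. [r4c2∈{4}] r4c2 has the single candidate 4. So r4c2=4.
Step 30. [r1c9∈{1}] r1c9 is down to just 1, so r1c9=1.
Step 31. [r3c1∈{1}] nothing but 1 survives at r3c1 ⇒ r3c1=1.
Step 32. [r9c5∈{1}] only 1 remains possible at r9c5, so r9c5=1.
Step 33. [r3c2∈{8}] only 8 remains possible at r3c2. So r3c2=8.

Answer: 2 3 5 4 9 8 7 6 1 / 4 7 9 5 6 1 3 8 2 / 1 8 6 7 2 3 5 9 4 / 5 4 1 2 8 9 6 3 7 / 8 2 7 3 4 6 9 1 5 / 6 9 3 1 5 7 2 4 8 / 3 5 8 9 7 4 1 2 6 / 7 1 4 6 3 2 8 5 9 / 9 6 2 8 1 5 4 7 3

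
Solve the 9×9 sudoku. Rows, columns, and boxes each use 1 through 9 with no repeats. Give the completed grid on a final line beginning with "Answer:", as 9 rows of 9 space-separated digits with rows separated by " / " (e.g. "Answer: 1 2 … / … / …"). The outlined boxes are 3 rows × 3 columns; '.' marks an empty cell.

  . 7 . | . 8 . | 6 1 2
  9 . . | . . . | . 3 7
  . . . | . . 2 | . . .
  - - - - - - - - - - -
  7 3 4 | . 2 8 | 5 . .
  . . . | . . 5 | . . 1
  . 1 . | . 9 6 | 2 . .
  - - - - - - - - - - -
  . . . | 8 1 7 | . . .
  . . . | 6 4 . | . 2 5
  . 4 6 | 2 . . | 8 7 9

Step 1. [r3c8∈{4,5,8,9}] r3c8 is the only open cell in col 8 admitting 5. So r3c8=5.
Step 2. [r2c7∈{4}] r2c7 has the single candidate 4. So r2c7=4.
Step 3. [r9c1∈{1,3,5}] row 9 places 1 nowhere but r9c1, so r9c1=1.
Step 4. [r7c7∈{3}] r7c7's peers cover all but 3 ⇒ r7c7=3.
Step 5. [r6c4∈{3,4,7}] in row 6, 7 fits only at r6c4, so r6c4=7.
Step 6. [r1c6∈{3,4,9}] r1c6 is the only open cell in col 6 admitting 4, so r1c6=4.
Step 7. [r3c9∈{8}] r3c9 has the single candidate 8, so r3c9=8.
Step 8. [r3c2∈{6}] r3c2 has the single candidate 6. So r3c2=6.
Step 9. [r1c4∈{3,5,9}] in row 1, 9 fits only at r1c4. So r1c4=9.
Step 10. [r2c4∈{1,5}] 5 has one home in col 4: r2c4 ⇒ r2c4=5.
Step 11. [r7c2∈{2,5,9}] in col 2, 5 fits only at r7c2 ⇒ r7c2=5.
Step 12. [r7c3∈{2,9}] in row 7, 9 fits only at r7c3, so r7c3=9.
Step 13. [r8c2∈{8}] r8c2's peers cover all but 8. So r8c2=8.
Step 14. [r8c1∈{3}] nothing but 3 survives at r8c1. So r8c1=3.
Step 15. [r2c3∈{1,2,8}] r2c3 is the only open cell in row 2 admitting 8, so r2c3=8.
Step 16. [r4c9∈{6}] r4c9 is down to just 6 ⇒ r4c9=6.
Step 17. [r5c5∈{3}] r5c5's peers cover all but 3, so r5c5=3.
Step 18. [r5c2∈{2,9}] 9 has one home in col 2: r5c2, so r5c2=9.
Step 19. [r1c1∈{5}] only 5 remains possible at r1c1. So r1c1=5.
Step 20. [r5c1∈{2,6,8}] 6 has one home in row 5: r5c1 ⇒ r5c1=6.
Step 21. [r5c8∈{4,8}] r5c8 is the only open cell in row 5 admitting 8 ⇒ r5c8=8.
Step 22. [r3c4∈{1,3}] 3 has one home in col 4: r3c4, so r3c4=3.
Step 23. [r6c8∈{4}] r6c8's peers cover all but 4, so r6c8=4.
Step 24. [r3c5∈{7}] nothing but 7 survives at r3c5 ⇒ r3c5=7.
Step 25. [r4c4∈{1}] only 1 remains possible at r4c4. So r4c4=1.
Step 26. [r6c3∈{5}] only 5 remains possible at r6c3 ⇒ r6c3=5.
Step 27. [r5c7∈{7}] r5c7 has the single candidate 7 ⇒ r5c7=7.
Step 28. [r2c2∈{2}] nothing but 2 survives at r2c2. So r2c2=2.
Step 29. [r5c4∈{4}] r5c4 is down to just 4. So r5c4=4.
Step 30. [r3c1∈{4}] r3c1 is down to just 4. So r3c1=4.
Step 31. [r7c8∈{6}] r7c8 is down to just 6. So r7c8=6.
Step 32. [r3c3∈{1}] r3c3's peers cover all but 1. So r3c3=1.
Step 33. [r1c3∈{3}] r1c3's peers cover all but 3. So r1c3=3.
Step 34. [r3c7∈{9}] only 9 remains possible at r3c7, so r3c7=9.
Step 35. [r8c7∈{1}] nothing but 1 survives at r8c7, so r8c7=1.
Step 36. [r2c5∈{6}] only 6 remains possible at r2c5, so r2c5=6.
Step 37. [r9c6∈{3}] r9c6's peers cover all but 3, so r9c6=3.
Step 38. [r7c9∈{4}] r7c9's peers cover all but 4. So r7c9=4.
Step 39. [r6c1∈{8}] only 8 remains possible at r6c1, so r6c1=8.
Step 40. [r8c6∈{9}] r8c6 is down to just 9, so r8c6=9.
Step 41. [r8c3∈{7}] nothing but 7 survives at r8c3 ⇒ r8c3=7.
Step 42. [r6c9∈{3}] only 3 remains possible at r6c9 ⇒ r6c9=3.
Step 43. [r5c3∈{2}] only 2 remains possible at r5c3, so r5c3=2.
Step 44. [r2c6∈{1}] r2c6 is down to just 1 ⇒ r2c6=1.
Step 45. [r9c5∈{5}] r9c5 is down to just 5. So r9c5=5.
Step 46. [r4c8∈{9}] r4c8 is down to just 9 ⇒ r4c8=9.
Step 47. [r7c1∈{2}] r7c1's peers cover all but 2. So r7c1=2.

Answer: 5 7 3 9 8 4 6 1 2 / 9 2 8 5 6 1 4 3 7 / 4 6 1 3 7 2 9 5 8 / 7 3 4 1 2 8 5 9 6 / 6 9 2 4 3 5 7 8 1 / 8 1 5 7 9 6 2 4 3 / 2 5 9 8 1 7 3 6 4 / 3 8 7 6 4 9 1 2 5 / 1 4 6 2 5 3 8 7 9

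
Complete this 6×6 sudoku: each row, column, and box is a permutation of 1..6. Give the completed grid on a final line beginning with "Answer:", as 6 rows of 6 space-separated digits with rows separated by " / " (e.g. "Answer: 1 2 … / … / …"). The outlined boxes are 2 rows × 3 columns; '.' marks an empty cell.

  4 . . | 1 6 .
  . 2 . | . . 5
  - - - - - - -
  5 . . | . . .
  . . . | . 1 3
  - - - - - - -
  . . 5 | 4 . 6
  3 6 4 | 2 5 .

Step 1. [r1c3∈{3}] nothing but 3 survives at r1c3, so r1c3=3.
Step 2. [r3c6∈{2,4}] col 6 places 4 nowhere but r3c6 ⇒ r3c6=4.
Step 3. [r3c4∈{6}] r3c4 is down to just 6, so r3c4=6.
Step 4. [r5c2∈{1}] r5c2's peers cover all but 1, so r5c2=1.
Step 5. [r3c3∈{1,2}] row 3 places 1 nowhere but r3c3 ⇒ r3c3=1.
Step 6. [r2c3∈{6}] r2c3 is down to just 6. So r2c3=6.
Step 7. [r2c4∈{3}] nothing but 3 survives at r2c4 ⇒ r2c4=3.
Step 8. [r5c1∈{2}] nothing but 2 survives at r5c1 ⇒ r5c1=2.
Step 9. [r4c4∈{5}] r4c4 is down to just 5 ⇒ r4c4=5.
Step 10. [r4c2∈{4}] r4c2's peers cover all but 4 ⇒ r4c2=4.
Step 11. [r1c6∈{2}] r1c6's peers cover all but 2 ⇒ r1c6=2.
Step 12. [r2c1∈{1}] r2c1 has the single candidate 1. So r2c1=1.
Step 13. [r6c6∈{1}] r6c6 is down to just 1. So r6c6=1.
Step 14. [r3c5∈{2}] r3c5 has the single candidate 2. So r3c5=2.
Step 15. [r5c5∈{3}] only 3 remains possible at r5c5 ⇒ r5c5=3.
Step 16. [r4c3∈{2}] r4c3 is down to just 2. So r4c3=2.
Step 17. [r1c2∈{5}] nothing but 5 survives at r1c2 ⇒ r1c2=5.
Step 18. [r2c5∈{4}] r2c5 has the single candidate 4. So r2c5=4.
Step 19. [r4c1∈{6}] r4c1 has the single candidate 6 ⇒ r4c1=6.
Step 20. [r3c2∈{3}] r3c2 is down to just 3, so r3c2=3.

Answer: 4 5 3 1 6 2 / 1 2 6 3 4 5 / 5 3 1 6 2 4 / 6 4 2 5 1 3 / 2 1 5 4 3 6 / 3 6 4 2 5 1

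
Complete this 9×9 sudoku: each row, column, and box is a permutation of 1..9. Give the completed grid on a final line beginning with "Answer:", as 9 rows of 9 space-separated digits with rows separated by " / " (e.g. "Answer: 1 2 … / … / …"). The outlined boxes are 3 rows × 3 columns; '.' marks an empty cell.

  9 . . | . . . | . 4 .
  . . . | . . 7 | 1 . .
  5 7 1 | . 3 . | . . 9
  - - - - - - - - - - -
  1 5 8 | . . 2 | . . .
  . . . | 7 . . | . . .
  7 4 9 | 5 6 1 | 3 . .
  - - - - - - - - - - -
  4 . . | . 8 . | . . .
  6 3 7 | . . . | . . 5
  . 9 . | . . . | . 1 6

Step 1. [r5c6∈{3,4,8,9}] 8 has one home in box 5: r5c6 ⇒ r5c6=8.
Step 2. [r2c3∈{2,3,4,6}] in col 3, 4 fits only at r2c3. So r2c3=4.
Step 3. [r9c5∈{2,4,5,7}] across col 5, 7 lands solely at r9c5. So r9c5=7.
Step 4. [r4c4∈{3,4,9}] row 4 places 3 nowhere but r4c4 ⇒ r4c4=3.
Step 5. [r9c1∈{2,8}] in box 7, 8 fits only at r9c1. So r9c1=8.
Step 6. [r9c6∈{3,4,5}] in row 9, 3 fits only at r9c6 ⇒ r9c6=3.
Step 7. [r7c6∈{5,6,9}] 5 has one home in box 8: r7c6 ⇒ r7c6=5.
Step 8. [r7c3∈{2}] r7c3 is down to just 2. So r7c3=2.
Step 9. [r1c6∈{6}] r1c6 is down to just 6, so r1c6=6.
Step 10. [r8c6∈{4,9}] in col 6, 9 fits only at r8c6. So r8c6=9.
Step 11. [r5c3∈{3,6}] in col 3, 6 fits only at r5c3. So r5c3=6.
Step 12. [r5c2∈{2}] r5c2 is down to just 2 ⇒ r5c2=2.
Step 13. [r2c1∈{2,3}] 2 has one home in col 1: r2c1. So r2c1=2.
Step 14. [r1c2∈{8}] r1c2's peers cover all but 8 ⇒ r1c2=8.
Step 15. [r2c4∈{8,9}] in col 4, 9 fits only at r2c4, so r2c4=9.
Step 16. [r3c4∈{2,4,8}] across col 4, 8 lands solely at r3c4 ⇒ r3c4=8.
Step 17. [r8c7∈{2,4,8}] r8c7 is the only open cell in col 7 admitting 8, so r8c7=8.
Step 18. [r8c8∈{2}] only 2 remains possible at r8c8, so r8c8=2.
Step 19. [r1c5∈{1,2,5}] col 5 places 2 nowhere but r1c5. So r1c5=2.
Step 20. [r1c7∈{5,7}] across row 1, 5 lands solely at r1c7, so r1c7=5.
Step 21. [r9c7∈{4}] nothing but 4 survives at r9c7, so r9c7=4.
Step 22. [r5c7∈{9}] r5c7's peers cover all but 9. So r5c7=9.
Step 23. [r1c9∈{3,7}] 7 has one home in row 1: r1c9, so r1c9=7.
Step 24. [r3c8∈{6}] r3c8's peers cover all but 6. So r3c8=6.
Step 25. [r8c5∈{1,4}] in col 5, 1 fits only at r8c5. So r8c5=1.
Step 26. [r4c9∈{4}] nothing but 4 survives at r4c9 ⇒ r4c9=4.
Step 27. [r6c8∈{8}] nothing but 8 survives at r6c8, so r6c8=8.
Step 28. [r7c7∈{7}] r7c7 has the single candidate 7, so r7c7=7.
Step 29. [r7c9∈{3}] r7c9 is down to just 3. So r7c9=3.
Step 30. [r1c4∈{1}] r1c4 has the single candidate 1, so r1c4=1.
Step 31. [r9c4∈{2}] r9c4 is down to just 2 ⇒ r9c4=2.
Step 32. [r2c2∈{6}] r2c2 is down to just 6. So r2c2=6.
Step 33. [r4c5∈{9}] nothing but 9 survives at r4c5 ⇒ r4c5=9.
Step 34. [r5c9∈{1}] r5c9's peers cover all but 1 ⇒ r5c9=1.
Step 35. [r7c8∈{9}] nothing but 9 survives at r7c8. So r7c8=9.
Step 36. [r3c6∈{4}] only 4 remains possible at r3c6 ⇒ r3c6=4.
Step 37. [r1c3∈{3}] only 3 remains possible at r1c3 ⇒ r1c3=3.
Step 38. [r2c5∈{5}] r2c5 has the single candidate 5, so r2c5=5.
Step 39. [r5c1∈{3}] only 3 remains possible at r5c1 ⇒ r5c1=3.
Step 40. [r5c5∈{4}] only 4 remains possible at r5c5. So r5c5=4.
Step 41. [r7c4∈{6}] nothing but 6 survives at r7c4. So r7c4=6.
Step 42. [r8c4∈{4}] only 4 remains possible at r8c4, so r8c4=4.
Step 43. [r9c3∈{5}] r9c3 has the single candidate 5 ⇒ r9c3=5.
Step 44. [r4c8∈{7}] r4c8 has the single candidate 7 ⇒ r4c8=7.
Step 45. [r3c7∈{2}] r3c7's peers cover all but 2 ⇒ r3c7=2.
Step 46. [r5c8∈{5}] r5c8's peers cover all but 5. So r5c8=5.
Step 47. [r2c9∈{8}] only 8 remains possible at r2c9 ⇒ r2c9=8.
Step 48. [r7c2∈{1}] r7c2 has the single candidate 1. So r7c2=1.
Step 49. [r6c9∈{2}] r6c9 is down to just 2. So r6c9=2.
Step 50. [r2c8∈{3}] r2c8 has the single candidate 3, so r2c8=3.
Step 51. [r4c7∈{6}] only 6 remains possible at r4c7, so r4c7=6.

Answer: 9 8 3 1 2 6 5 4 7 / 2 6 4 9 5 7 1 3 8 / 5 7 1 8 3 4 2 6 9 / 1 5 8 3 9 2 6 7 4 / 3 2 6 7 4 8 9 5 1 / 7 4 9 5 6 1 3 8 2 / 4 1 2 6 8 5 7 9 3 / 6 3 7 4 1 9 8 2 5 / 8 9 5 2 7 3 4 1 6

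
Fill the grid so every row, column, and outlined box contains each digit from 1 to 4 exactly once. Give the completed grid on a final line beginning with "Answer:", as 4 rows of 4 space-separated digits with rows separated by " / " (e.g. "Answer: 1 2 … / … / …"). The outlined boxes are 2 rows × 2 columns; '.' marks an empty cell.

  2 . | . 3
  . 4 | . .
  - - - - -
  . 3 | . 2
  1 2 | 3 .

Step 1. [r3c3∈{1,4}] row 3 places 1 nowhere but r3c3. So r3c3=1.
Step 2. [r4c4∈{4}] only 4 remains possible at r4c4. So r4c4=4.
Step 3. [r2c4∈{1}] r2c4's peers cover all but 1. So r2c4=1.
Step 4. [r1c3∈{4}] only 4 remains possible at r1c3 ⇒ r1c3=4.
Step 5. [r3c1∈{4}] r3c1 has the single candidate 4, so r3c1=4.
Step 6. [r2c3∈{2}] r2c3's peers cover all but 2. So r2c3=2.
Step 7. [r1c2∈{1}] nothing but 1 survives at r1c2. So r1c2=1.
Step 8. [r2c1∈{3}] only 3 remains possible at r2c1 ⇒ r2c1=3.

Answer: 2 1 4 3 / 3 4 2 1 / 4 3 1 2 / 1 2 3 4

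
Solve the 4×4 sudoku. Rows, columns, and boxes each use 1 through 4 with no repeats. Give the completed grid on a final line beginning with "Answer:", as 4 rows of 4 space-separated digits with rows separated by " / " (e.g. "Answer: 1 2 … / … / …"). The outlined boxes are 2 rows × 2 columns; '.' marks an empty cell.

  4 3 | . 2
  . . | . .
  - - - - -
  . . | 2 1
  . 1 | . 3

Step 1. [r2c3∈{1,3,4}] row 2 places 3 nowhere but r2c3 ⇒ r2c3=3.
Step 2. [r2c2∈{2}] only 2 remains possible at r2c2, so r2c2=2.
Step 3. [r1c3∈{1}] only 1 remains possible at r1c3. So r1c3=1.
Step 4. [r2c4∈{4}] r2c4 has the single candidate 4, so r2c4=4.
Step 5. [r3c2∈{4}] r3c2's peers cover all but 4. So r3c2=4.
Step 6. [r4c3∈{4}] only 4 remains possible at r4c3. So r4c3=4.
Step 7. [r3c1∈{3}] only 3 remains possible at r3c1 ⇒ r3c1=3.
Step 8. [r2c1∈{1}] only 1 remains possible at r2c1 ⇒ r2c1=1.
Step 9. [r4c1∈{2}] r4c1 is down to just 2 ⇒ r4c1=2.

Answer: 4 3 1 2 / 1 2 3 4 / 3 4 2 1 / 2 1 4 3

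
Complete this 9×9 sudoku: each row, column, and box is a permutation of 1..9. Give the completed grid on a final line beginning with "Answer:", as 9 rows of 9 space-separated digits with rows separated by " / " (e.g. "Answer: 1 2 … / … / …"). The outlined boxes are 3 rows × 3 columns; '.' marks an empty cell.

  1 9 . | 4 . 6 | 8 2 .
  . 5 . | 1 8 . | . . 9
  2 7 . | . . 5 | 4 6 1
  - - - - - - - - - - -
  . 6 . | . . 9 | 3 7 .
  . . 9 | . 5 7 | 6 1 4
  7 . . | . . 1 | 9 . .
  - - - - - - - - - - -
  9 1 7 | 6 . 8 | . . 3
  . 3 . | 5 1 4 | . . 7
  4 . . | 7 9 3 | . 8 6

Step 1. [r9c2∈{2}] nothing but 2 survives at r9c2, so r9c2=2.
Step 2. [r5c2∈{8}] only 8 remains possible at r5c2, so r5c2=8.
Step 3. [r1c3∈{3}] r1c3's peers cover all but 3 ⇒ r1c3=3.
Step 4. [r5c4∈{2,3}] r5c4 is the only open cell in row 5 admitting 2 ⇒ r5c4=2.
Step 5. [r6c8∈{5}] r6c8's peers cover all but 5 ⇒ r6c8=5.
Step 6. [r6c2∈{4}] r6c2's peers cover all but 4, so r6c2=4.
Step 7. [r8c1∈{6,8}] r8c1 is the only open cell in col 1 admitting 8. So r8c1=8.
Step 8. [r7c7∈{2,5}] r7c7 is the only open cell in row 7 admitting 5, so r7c7=5.
Step 9. [r3c5∈{3}] nothing but 3 survives at r3c5, so r3c5=3.
Step 10. [r4c4∈{8}] r4c4's peers cover all but 8 ⇒ r4c4=8.
Step 11. [r6c3∈{2}] r6c3's peers cover all but 2, so r6c3=2.
Step 12. [r9c3∈{5}] r9c3 is down to just 5. So r9c3=5.
Step 13. [r2c1∈{6}] r2c1's peers cover all but 6, so r2c1=6.
Step 14. [r8c7∈{2}] only 2 remains possible at r8c7 ⇒ r8c7=2.
Step 15. [r2c7∈{7}] r2c7's peers cover all but 7 ⇒ r2c7=7.
Step 16. [r6c4∈{3}] r6c4 has the single candidate 3. So r6c4=3.
Step 17. [r5c1∈{3}] nothing but 3 survives at r5c1, so r5c1=3.
Step 18. [r2c8∈{3}] r2c8 has the single candidate 3, so r2c8=3.
Step 19. [r8c8∈{9}] r8c8 is down to just 9 ⇒ r8c8=9.
Step 20. [r6c9∈{8}] only 8 remains possible at r6c9. So r6c9=8.
Step 21. [r1c5∈{7}] nothing but 7 survives at r1c5, so r1c5=7.
Step 22. [r7c5∈{2}] r7c5 is down to just 2 ⇒ r7c5=2.
Step 23. [r9c7∈{1}] r9c7 is down to just 1, so r9c7=1.
Step 24. [r4c5∈{4}] only 4 remains possible at r4c5 ⇒ r4c5=4.
Step 25. [r6c5∈{6}] r6c5 has the single candidate 6, so r6c5=6.
Step 26. [r4c1∈{5}] r4c1 has the single candidate 5, so r4c1=5.
Step 27. [r4c9∈{2}] r4c9's peers cover all but 2. So r4c9=2.
Step 28. [r3c3∈{8}] nothing but 8 survives at r3c3 ⇒ r3c3=8.
Step 29. [r4c3∈{1}] r4c3 has the single candidate 1, so r4c3=1.
Step 30. [r2c6∈{2}] nothing but 2 survives at r2c6. So r2c6=2.
Step 31. [r2c3∈{4}] r2c3 is down to just 4. So r2c3=4.
Step 32. [r1c9∈{5}] only 5 remains possible at r1c9 ⇒ r1c9=5.
Step 33. [r7c8∈{4}] r7c8 is down to just 4, so r7c8=4.
Step 34. [r3c4∈{9}] r3c4 has the single candidate 9 ⇒ r3c4=9.
Step 35. [r8c3∈{6}] r8c3's peers cover all but 6 ⇒ r8c3=6.

Answer: 1 9 3 4 7 6 8 2 5 / 6 5 4 1 8 2 7 3 9 / 2 7 8 9 3 5 4 6 1 / 5 6 1 8 4 9 3 7 2 / 3 8 9 2 5 7 6 1 4 / 7 4 2 3 6 1 9 5 8 / 9 1 7 6 2 8 5 4 3 / 8 3 6 5 1 4 2 9 7 / 4 2 5 7 9 3 1 8 6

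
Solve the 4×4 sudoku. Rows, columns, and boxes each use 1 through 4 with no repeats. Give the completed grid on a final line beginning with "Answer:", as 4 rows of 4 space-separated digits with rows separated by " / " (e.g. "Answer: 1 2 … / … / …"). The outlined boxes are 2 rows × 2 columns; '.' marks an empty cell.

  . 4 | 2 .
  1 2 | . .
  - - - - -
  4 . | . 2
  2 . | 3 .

Step 1. [r3c3∈{1}] only 1 remains possible at r3c3, so r3c3=1.
Step 2. [r2c4∈{3,4}] across row 2, 3 lands solely at r2c4. So r2c4=3.
Step 3. [r2c3∈{4}] only 4 remains possible at r2c3. So r2c3=4.
Step 4. [r3c2∈{3}] only 3 remains possible at r3c2 ⇒ r3c2=3.
Step 5. [r4c4∈{4}] r4c4 has the single candidate 4 ⇒ r4c4=4.
Step 6. [r1c4∈{1}] r1c4 is down to just 1. So r1c4=1.
Step 7. [r4c2∈{1}] only 1 remains possible at r4c2 ⇒ r4c2=1.
Step 8. [r1c1∈{3}] r1c1's peers cover all but 3 ⇒ r1c1=3.

Answer: 3 4 2 1 / 1 2 4 3 / 4 3 1 2 / 2 1 3 4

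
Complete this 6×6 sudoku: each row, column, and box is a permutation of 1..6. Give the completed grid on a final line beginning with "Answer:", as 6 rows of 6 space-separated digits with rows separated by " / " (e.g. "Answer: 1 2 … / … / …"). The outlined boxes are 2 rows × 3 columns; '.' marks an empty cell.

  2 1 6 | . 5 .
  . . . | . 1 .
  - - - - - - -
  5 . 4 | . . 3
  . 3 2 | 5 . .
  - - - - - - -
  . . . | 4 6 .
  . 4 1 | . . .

Step 1. [r6c5∈{2,3}] col 5 places 3 nowhere but r6c5 ⇒ r6c5=3.
Step 2. [r6c4∈{2}] nothing but 2 survives at r6c4 ⇒ r6c4=2.
Step 3. [r3c2∈{6}] r3c2 is down to just 6. So r3c2=6.
Step 4. [r4c6∈{1,4,6}] 6 has one home in row 4: r4c6. So r4c6=6.
Step 5. [r5c1∈{3}] r5c1 has the single candidate 3, so r5c1=3.
Step 6. [r5c3∈{5}] only 5 remains possible at r5c3 ⇒ r5c3=5.
Step 7. [r2c1∈{4}] r2c1's peers cover all but 4. So r2c1=4.
Step 8. [r2c3∈{3}] r2c3 has the single candidate 3, so r2c3=3.
Step 9. [r3c4∈{1}] r3c4 has the single candidate 1, so r3c4=1.
Step 10. [r2c4∈{6}] r2c4 is down to just 6, so r2c4=6.
Step 11. [r2c6∈{2}] only 2 remains possible at r2c6 ⇒ r2c6=2.
Step 12. [r6c1∈{6}] r6c1 is down to just 6. So r6c1=6.
Step 13. [r6c6∈{5}] r6c6 has the single candidate 5, so r6c6=5.
Step 14. [r3c5∈{2}] r3c5 has the single candidate 2 ⇒ r3c5=2.
Step 15. [r4c5∈{4}] r4c5 is down to just 4, so r4c5=4.
Step 16. [r1c6∈{4}] nothing but 4 survives at r1c6 ⇒ r1c6=4.
Step 17. [r5c2∈{2}] r5c2 has the single candidate 2, so r5c2=2.
Step 18. [r5c6∈{1}] r5c6 is down to just 1, so r5c6=1.
Step 19. [r4c1∈{1}] r4c1 is down to just 1 ⇒ r4c1=1.
Step 20. [r2c2∈{5}] only 5 remains possible at r2c2 ⇒ r2c2=5.
Step 21. [r1c4∈{3}] r1c4's peers cover all but 3. So r1c4=3.

Answer: 2 1 6 3 5 4 / 4 5 3 6 1 2 / 5 6 4 1 2 3 / 1 3 2 5 4 6 / 3 2 5 4 6 1 / 6 4 1 2 3 5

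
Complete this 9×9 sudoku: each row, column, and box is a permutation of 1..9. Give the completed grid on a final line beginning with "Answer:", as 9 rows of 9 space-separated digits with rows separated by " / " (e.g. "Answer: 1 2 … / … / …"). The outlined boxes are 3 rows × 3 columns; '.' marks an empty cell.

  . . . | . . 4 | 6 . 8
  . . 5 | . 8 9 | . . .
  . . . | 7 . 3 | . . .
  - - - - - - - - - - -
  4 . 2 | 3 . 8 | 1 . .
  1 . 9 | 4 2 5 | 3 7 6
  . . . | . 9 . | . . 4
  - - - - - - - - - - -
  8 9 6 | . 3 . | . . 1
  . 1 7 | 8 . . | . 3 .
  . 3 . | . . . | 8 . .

Step 1. [r9c8∈{2,4,5,6,9}] 6 has one home in col 8: r9c8, so r9c8=6.
Step 2. [r9c4∈{1,2,5,9}] r9c4 is the only open cell in col 4 admitting 9 ⇒ r9c4=9.
Step 3. [r6c8∈{2,5,8}] r6c8 is the only open cell in col 8 admitting 8, so r6c8=8.
Step 4. [r6c7∈{2,5}] in row 6, 2 fits only at r6c7 ⇒ r6c7=2.
Step 5. [r3c3∈{1,4,8}] col 3 places 8 nowhere but r3c3. So r3c3=8.
Step 6. [r1c3∈{1,3}] col 3 places 1 nowhere but r1c3. So r1c3=1.
Step 7. [r1c1∈{2,3,7,9}] 3 has one home in row 1: r1c1 ⇒ r1c1=3.
Step 8. [r1c8∈{2,5,9}] r1c8 is the only open cell in row 1 admitting 9 ⇒ r1c8=9.
Step 9. [r1c2∈{2,7}] across row 1, 7 lands solely at r1c2, so r1c2=7.
Step 10. [r1c5∈{5}] r1c5 has the single candidate 5. So r1c5=5.
Step 11. [r4c8∈{5}] r4c8 has the single candidate 5 ⇒ r4c8=5.
Step 12. [r4c2∈{6}] nothing but 6 survives at r4c2 ⇒ r4c2=6.
Step 13. [r8c7∈{4,5,9}] in col 7, 9 fits only at r8c7 ⇒ r8c7=9.
Step 14. [r2c9∈{2,3,7}] r2c9 is the only open cell in row 2 admitting 3 ⇒ r2c9=3.
Step 15. [r9c9∈{2,5,7}] r9c9 is the only open cell in col 9 admitting 7 ⇒ r9c9=7.
Step 16. [r9c1∈{2,5}] in row 9, 5 fits only at r9c1. So r9c1=5.
Step 17. [r8c1∈{2}] r8c1's peers cover all but 2. So r8c1=2.
Step 18. [r7c8∈{2,4}] r7c8 is the only open cell in box 9 admitting 2. So r7c8=2.
Step 19. [r7c7∈{4,5}] 4 has one home in row 7: r7c7 ⇒ r7c7=4.
Step 20. [r2c1∈{6}] nothing but 6 survives at r2c1 ⇒ r2c1=6.
Step 21. [r8c5∈{4,6}] 4 has one home in row 8: r8c5. So r8c5=4.
Step 22. [r3c9∈{2,5}] 2 has one home in col 9: r3c9, so r3c9=2.
Step 23. [r3c2∈{4}] only 4 remains possible at r3c2, so r3c2=4.
Step 24. [r9c5∈{1}] nothing but 1 survives at r9c5. So r9c5=1.
Step 25. [r6c6∈{1,6,7}] 1 has one home in col 6: r6c6 ⇒ r6c6=1.
Step 26. [r2c4∈{1,2}] across col 4, 1 lands solely at r2c4 ⇒ r2c4=1.
Step 27. [r2c7∈{7}] r2c7's peers cover all but 7. So r2c7=7.
Step 28. [r3c1∈{9}] only 9 remains possible at r3c1, so r3c1=9.
Step 29. [r4c9∈{9}] r4c9's peers cover all but 9 ⇒ r4c9=9.
Step 30. [r1c4∈{2}] only 2 remains possible at r1c4 ⇒ r1c4=2.
Step 31. [r2c2∈{2}] nothing but 2 survives at r2c2 ⇒ r2c2=2.
Step 32. [r2c8∈{4}] r2c8 has the single candidate 4. So r2c8=4.
Step 33. [r6c2∈{5}] r6c2 has the single candidate 5 ⇒ r6c2=5.
Step 34. [r6c3∈{3}] r6c3 is down to just 3, so r6c3=3.
Step 35. [r3c8∈{1}] r3c8 is down to just 1 ⇒ r3c8=1.
Step 36. [r9c6∈{2}] r9c6 has the single candidate 2, so r9c6=2.
Step 37. [r7c4∈{5}] r7c4 is down to just 5 ⇒ r7c4=5.
Step 38. [r8c6∈{6}] r8c6's peers cover all but 6 ⇒ r8c6=6.
Step 39. [r3c5∈{6}] r3c5 has the single candidate 6, so r3c5=6.
Step 40. [r3c7∈{5}] nothing but 5 survives at r3c7, so r3c7=5.
Step 41. [r7c6∈{7}] only 7 remains possible at r7c6 ⇒ r7c6=7.
Step 42. [r5c2∈{8}] only 8 remains possible at r5c2 ⇒ r5c2=8.
Step 43. [r6c4∈{6}] only 6 remains possible at r6c4. So r6c4=6.
Step 44. [r4c5∈{7}] nothing but 7 survives at r4c5, so r4c5=7.
Step 45. [r9c3∈{4}] nothing but 4 survives at r9c3, so r9c3=4.
Step 46. [r8c9∈{5}] r8c9 is down to just 5, so r8c9=5.
Step 47. [r6c1∈{7}] only 7 remains possible at r6c1. So r6c1=7.

Answer: 3 7 1 2 5 4 6 9 8 / 6 2 5 1 8 9 7 4 3 / 9 4 8 7 6 3 5 1 2 / 4 6 2 3 7 8 1 5 9 / 1 8 9 4 2 5 3 7 6 / 7 5 3 6 9 1 2 8 4 / 8 9 6 5 3 7 4 2 1 / 2 1 7 8 4 6 9 3 5 / 5 3 4 9 1 2 8 6 7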